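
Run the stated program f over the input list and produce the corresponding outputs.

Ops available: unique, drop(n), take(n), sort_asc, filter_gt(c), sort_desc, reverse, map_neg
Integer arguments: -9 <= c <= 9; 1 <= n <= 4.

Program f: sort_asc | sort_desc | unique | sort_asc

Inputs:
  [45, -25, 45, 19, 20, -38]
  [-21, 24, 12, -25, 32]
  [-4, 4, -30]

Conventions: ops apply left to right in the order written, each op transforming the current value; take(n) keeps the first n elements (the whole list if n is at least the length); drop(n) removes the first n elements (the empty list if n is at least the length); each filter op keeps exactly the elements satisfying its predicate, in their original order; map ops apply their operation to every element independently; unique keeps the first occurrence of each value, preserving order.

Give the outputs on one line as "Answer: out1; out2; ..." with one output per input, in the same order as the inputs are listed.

[-38, -25, 19, 20, 45]; [-25, -21, 12, 24, 32]; [-30, -4, 4]

Execution, op by op:
  [45, -25, 45, 19, 20, -38] -> [-38, -25, 19, 20, 45, 45] -> [45, 45, 20, 19, -25, -38] -> [45, 20, 19, -25, -38] -> [-38, -25, 19, 20, 45]
  [-21, 24, 12, -25, 32] -> [-25, -21, 12, 24, 32] -> [32, 24, 12, -21, -25] -> [32, 24, 12, -21, -25] -> [-25, -21, 12, 24, 32]
  [-4, 4, -30] -> [-30, -4, 4] -> [4, -4, -30] -> [4, -4, -30] -> [-30, -4, 4]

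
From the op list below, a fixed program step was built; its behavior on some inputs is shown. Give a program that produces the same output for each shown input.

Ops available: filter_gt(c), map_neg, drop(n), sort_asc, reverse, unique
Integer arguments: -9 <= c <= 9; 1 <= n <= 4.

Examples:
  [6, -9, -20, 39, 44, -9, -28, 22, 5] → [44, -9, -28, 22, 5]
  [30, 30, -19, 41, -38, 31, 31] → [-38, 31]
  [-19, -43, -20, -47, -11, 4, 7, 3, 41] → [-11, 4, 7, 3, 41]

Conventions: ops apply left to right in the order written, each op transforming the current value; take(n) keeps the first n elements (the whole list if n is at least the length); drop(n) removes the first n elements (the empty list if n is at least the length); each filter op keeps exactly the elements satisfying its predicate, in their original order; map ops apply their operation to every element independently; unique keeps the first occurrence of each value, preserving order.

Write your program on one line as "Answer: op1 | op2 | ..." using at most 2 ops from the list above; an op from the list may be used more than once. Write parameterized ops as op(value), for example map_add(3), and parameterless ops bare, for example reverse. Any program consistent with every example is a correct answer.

drop(4) | unique

Check, running the answer program on each example:
  [6, -9, -20, 39, 44, -9, -28, 22, 5] -> [44, -9, -28, 22, 5] -> [44, -9, -28, 22, 5]
  [30, 30, -19, 41, -38, 31, 31] -> [-38, 31, 31] -> [-38, 31]
  [-19, -43, -20, -47, -11, 4, 7, 3, 41] -> [-11, 4, 7, 3, 41] -> [-11, 4, 7, 3, 41]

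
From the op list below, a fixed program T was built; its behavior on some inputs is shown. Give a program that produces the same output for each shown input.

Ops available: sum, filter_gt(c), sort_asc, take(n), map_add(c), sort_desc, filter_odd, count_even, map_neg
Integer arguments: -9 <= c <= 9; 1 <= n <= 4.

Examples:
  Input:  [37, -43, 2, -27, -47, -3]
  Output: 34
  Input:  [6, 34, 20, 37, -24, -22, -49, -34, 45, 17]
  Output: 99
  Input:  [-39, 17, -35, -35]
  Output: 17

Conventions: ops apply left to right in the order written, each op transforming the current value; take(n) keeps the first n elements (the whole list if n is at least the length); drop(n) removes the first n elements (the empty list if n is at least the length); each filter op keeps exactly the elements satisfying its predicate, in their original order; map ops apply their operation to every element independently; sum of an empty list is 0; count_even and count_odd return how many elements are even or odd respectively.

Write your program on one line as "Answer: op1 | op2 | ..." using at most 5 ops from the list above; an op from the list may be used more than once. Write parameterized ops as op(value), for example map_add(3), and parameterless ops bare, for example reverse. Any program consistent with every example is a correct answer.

sort_asc | filter_gt(-5) | filter_odd | sum

Check, running the answer program on each example:
  [37, -43, 2, -27, -47, -3] -> [-47, -43, -27, -3, 2, 37] -> [-3, 2, 37] -> [-3, 37] -> 34
  [6, 34, 20, 37, -24, -22, -49, -34, 45, 17] -> [-49, -34, -24, -22, 6, 17, 20, 34, 37, 45] -> [6, 17, 20, 34, 37, 45] -> [17, 37, 45] -> 99
  [-39, 17, -35, -35] -> [-39, -35, -35, 17] -> [17] -> [17] -> 17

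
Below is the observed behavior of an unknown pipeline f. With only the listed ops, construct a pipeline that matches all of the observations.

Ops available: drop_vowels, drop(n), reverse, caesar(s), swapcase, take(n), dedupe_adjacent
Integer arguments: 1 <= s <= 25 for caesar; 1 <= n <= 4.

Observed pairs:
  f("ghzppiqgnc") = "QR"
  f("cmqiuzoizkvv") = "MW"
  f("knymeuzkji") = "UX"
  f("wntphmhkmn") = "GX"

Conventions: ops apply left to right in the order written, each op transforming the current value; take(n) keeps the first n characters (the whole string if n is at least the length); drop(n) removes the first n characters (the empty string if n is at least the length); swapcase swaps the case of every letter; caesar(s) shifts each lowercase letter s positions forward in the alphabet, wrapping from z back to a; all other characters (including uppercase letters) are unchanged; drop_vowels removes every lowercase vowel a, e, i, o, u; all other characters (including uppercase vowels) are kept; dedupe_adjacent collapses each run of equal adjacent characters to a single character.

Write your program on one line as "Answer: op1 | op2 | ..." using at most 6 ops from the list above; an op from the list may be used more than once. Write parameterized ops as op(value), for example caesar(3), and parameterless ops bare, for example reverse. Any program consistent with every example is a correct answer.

drop_vowels | caesar(10) | take(4) | swapcase | take(2)

Check, running the answer program on each example:
  "ghzppiqgnc" -> "ghzppqgnc" -> "qrjzzaqxm" -> "qrjz" -> "QRJZ" -> "QR"
  "cmqiuzoizkvv" -> "cmqzzkvv" -> "mwajjuff" -> "mwaj" -> "MWAJ" -> "MW"
  "knymeuzkji" -> "knymzkj" -> "uxiwjut" -> "uxiw" -> "UXIW" -> "UX"
  "wntphmhkmn" -> "wntphmhkmn" -> "gxdzrwruwx" -> "gxdz" -> "GXDZ" -> "GX"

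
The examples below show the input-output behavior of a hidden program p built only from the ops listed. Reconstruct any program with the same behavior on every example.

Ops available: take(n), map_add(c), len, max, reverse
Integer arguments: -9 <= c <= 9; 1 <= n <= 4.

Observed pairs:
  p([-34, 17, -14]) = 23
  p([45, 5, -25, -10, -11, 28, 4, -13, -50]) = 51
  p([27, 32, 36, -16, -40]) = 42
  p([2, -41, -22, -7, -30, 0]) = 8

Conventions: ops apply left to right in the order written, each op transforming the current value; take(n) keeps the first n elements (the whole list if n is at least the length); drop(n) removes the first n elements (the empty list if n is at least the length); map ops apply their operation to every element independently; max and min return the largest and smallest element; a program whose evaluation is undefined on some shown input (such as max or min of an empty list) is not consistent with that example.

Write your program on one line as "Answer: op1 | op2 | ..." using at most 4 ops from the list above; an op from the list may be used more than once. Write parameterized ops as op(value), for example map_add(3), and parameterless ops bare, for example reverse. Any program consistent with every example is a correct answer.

reverse | map_add(6) | max

Check, running the answer program on each example:
  [-34, 17, -14] -> [-14, 17, -34] -> [-8, 23, -28] -> 23
  [45, 5, -25, -10, -11, 28, 4, -13, -50] -> [-50, -13, 4, 28, -11, -10, -25, 5, 45] -> [-44, -7, 10, 34, -5, -4, -19, 11, 51] -> 51
  [27, 32, 36, -16, -40] -> [-40, -16, 36, 32, 27] -> [-34, -10, 42, 38, 33] -> 42
  [2, -41, -22, -7, -30, 0] -> [0, -30, -7, -22, -41, 2] -> [6, -24, -1, -16, -35, 8] -> 8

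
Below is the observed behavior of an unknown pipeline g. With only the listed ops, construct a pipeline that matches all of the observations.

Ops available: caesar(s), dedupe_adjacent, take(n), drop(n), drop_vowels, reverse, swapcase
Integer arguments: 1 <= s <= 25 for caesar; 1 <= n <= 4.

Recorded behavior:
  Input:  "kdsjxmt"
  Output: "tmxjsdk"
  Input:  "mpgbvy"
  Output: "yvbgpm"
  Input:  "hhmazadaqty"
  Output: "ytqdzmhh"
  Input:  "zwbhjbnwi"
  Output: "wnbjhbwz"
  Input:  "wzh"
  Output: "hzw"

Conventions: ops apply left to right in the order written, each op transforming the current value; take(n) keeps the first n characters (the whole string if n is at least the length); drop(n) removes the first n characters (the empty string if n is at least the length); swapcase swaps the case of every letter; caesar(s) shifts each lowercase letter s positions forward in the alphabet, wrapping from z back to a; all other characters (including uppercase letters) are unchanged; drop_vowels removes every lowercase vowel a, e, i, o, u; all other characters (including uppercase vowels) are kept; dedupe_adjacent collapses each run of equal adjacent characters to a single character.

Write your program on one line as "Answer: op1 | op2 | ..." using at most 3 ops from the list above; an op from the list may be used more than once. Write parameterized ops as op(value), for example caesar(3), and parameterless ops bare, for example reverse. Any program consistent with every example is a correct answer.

drop_vowels | reverse

Check, running the answer program on each example:
  "kdsjxmt" -> "kdsjxmt" -> "tmxjsdk"
  "mpgbvy" -> "mpgbvy" -> "yvbgpm"
  "hhmazadaqty" -> "hhmzdqty" -> "ytqdzmhh"
  "zwbhjbnwi" -> "zwbhjbnw" -> "wnbjhbwz"
  "wzh" -> "wzh" -> "hzw"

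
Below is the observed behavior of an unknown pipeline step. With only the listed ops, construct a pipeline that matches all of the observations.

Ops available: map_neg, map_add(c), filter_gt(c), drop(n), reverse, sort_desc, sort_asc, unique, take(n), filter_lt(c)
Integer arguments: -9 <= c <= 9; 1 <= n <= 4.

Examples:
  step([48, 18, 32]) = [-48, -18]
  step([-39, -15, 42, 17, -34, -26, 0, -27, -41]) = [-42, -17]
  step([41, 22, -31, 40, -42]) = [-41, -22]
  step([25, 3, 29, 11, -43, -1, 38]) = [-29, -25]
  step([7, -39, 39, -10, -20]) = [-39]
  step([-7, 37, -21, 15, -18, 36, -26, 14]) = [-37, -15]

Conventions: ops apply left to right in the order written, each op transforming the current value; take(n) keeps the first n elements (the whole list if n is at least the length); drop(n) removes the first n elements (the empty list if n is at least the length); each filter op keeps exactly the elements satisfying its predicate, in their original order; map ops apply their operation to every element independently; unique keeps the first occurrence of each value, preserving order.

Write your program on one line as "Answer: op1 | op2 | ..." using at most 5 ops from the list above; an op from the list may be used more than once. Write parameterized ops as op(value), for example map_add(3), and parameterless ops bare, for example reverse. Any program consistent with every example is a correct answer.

map_neg | filter_lt(-8) | take(2) | sort_desc | sort_asc

Check, running the answer program on each example:
  [48, 18, 32] -> [-48, -18, -32] -> [-48, -18, -32] -> [-48, -18] -> [-18, -48] -> [-48, -18]
  [-39, -15, 42, 17, -34, -26, 0, -27, -41] -> [39, 15, -42, -17, 34, 26, 0, 27, 41] -> [-42, -17] -> [-42, -17] -> [-17, -42] -> [-42, -17]
  [41, 22, -31, 40, -42] -> [-41, -22, 31, -40, 42] -> [-41, -22, -40] -> [-41, -22] -> [-22, -41] -> [-41, -22]
  [25, 3, 29, 11, -43, -1, 38] -> [-25, -3, -29, -11, 43, 1, -38] -> [-25, -29, -11, -38] -> [-25, -29] -> [-25, -29] -> [-29, -25]
  [7, -39, 39, -10, -20] -> [-7, 39, -39, 10, 20] -> [-39] -> [-39] -> [-39] -> [-39]
  [-7, 37, -21, 15, -18, 36, -26, 14] -> [7, -37, 21, -15, 18, -36, 26, -14] -> [-37, -15, -36, -14] -> [-37, -15] -> [-15, -37] -> [-37, -15]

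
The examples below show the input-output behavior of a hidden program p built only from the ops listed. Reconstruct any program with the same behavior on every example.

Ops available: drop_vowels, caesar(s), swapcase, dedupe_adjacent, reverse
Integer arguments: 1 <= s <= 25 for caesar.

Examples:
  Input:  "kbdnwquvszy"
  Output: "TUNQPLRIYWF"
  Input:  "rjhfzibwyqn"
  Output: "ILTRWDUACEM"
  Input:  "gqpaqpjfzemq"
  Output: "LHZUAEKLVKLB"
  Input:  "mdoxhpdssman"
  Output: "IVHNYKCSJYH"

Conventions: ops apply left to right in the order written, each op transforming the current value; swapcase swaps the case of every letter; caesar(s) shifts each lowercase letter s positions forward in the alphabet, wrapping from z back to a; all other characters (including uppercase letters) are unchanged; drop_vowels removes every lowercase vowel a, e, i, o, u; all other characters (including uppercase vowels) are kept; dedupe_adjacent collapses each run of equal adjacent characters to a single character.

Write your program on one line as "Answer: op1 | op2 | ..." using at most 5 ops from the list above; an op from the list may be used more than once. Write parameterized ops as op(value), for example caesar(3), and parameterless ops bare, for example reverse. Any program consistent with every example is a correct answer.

caesar(20) | caesar(1) | swapcase | reverse | dedupe_adjacent

Check, running the answer program on each example:
  "kbdnwquvszy" -> "evxhqkopmts" -> "fwyirlpqnut" -> "FWYIRLPQNUT" -> "TUNQPLRIYWF" -> "TUNQPLRIYWF"
  "rjhfzibwyqn" -> "ldbztcvqskh" -> "mecaudwrtli" -> "MECAUDWRTLI" -> "ILTRWDUACEM" -> "ILTRWDUACEM"
  "gqpaqpjfzemq" -> "akjukjdztygk" -> "blkvlkeauzhl" -> "BLKVLKEAUZHL" -> "LHZUAEKLVKLB" -> "LHZUAEKLVKLB"
  "mdoxhpdssman" -> "gxirbjxmmguh" -> "hyjsckynnhvi" -> "HYJSCKYNNHVI" -> "IVHNNYKCSJYH" -> "IVHNYKCSJYH"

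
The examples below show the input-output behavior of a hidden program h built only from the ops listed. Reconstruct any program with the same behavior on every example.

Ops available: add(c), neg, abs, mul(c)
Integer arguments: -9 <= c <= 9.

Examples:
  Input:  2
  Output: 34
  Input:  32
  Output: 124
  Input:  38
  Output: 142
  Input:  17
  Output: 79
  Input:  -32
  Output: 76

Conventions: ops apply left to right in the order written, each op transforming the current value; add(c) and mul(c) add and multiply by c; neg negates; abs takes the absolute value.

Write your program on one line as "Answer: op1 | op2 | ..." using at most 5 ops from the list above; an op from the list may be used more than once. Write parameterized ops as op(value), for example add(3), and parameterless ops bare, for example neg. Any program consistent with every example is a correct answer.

add(8) | mul(-3) | abs | add(-4) | add(8)

Check, running the answer program on each example:
  2 -> 10 -> -30 -> 30 -> 26 -> 34
  32 -> 40 -> -120 -> 120 -> 116 -> 124
  38 -> 46 -> -138 -> 138 -> 134 -> 142
  17 -> 25 -> -75 -> 75 -> 71 -> 79
  -32 -> -24 -> 72 -> 72 -> 68 -> 76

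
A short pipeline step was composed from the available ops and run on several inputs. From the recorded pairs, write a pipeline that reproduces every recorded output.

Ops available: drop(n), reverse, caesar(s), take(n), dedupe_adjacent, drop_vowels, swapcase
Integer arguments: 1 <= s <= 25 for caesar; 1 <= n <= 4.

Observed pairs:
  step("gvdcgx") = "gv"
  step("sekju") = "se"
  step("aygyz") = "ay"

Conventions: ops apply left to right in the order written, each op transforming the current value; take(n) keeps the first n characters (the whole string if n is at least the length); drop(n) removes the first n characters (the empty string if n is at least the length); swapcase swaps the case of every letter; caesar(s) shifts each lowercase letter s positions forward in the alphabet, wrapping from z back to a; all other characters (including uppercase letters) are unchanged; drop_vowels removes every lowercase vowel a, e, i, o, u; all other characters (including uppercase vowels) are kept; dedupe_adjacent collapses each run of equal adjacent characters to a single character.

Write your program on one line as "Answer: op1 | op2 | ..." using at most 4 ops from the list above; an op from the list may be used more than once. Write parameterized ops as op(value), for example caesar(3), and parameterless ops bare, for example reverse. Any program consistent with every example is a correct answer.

swapcase | take(2) | swapcase

Check, running the answer program on each example:
  "gvdcgx" -> "GVDCGX" -> "GV" -> "gv"
  "sekju" -> "SEKJU" -> "SE" -> "se"
  "aygyz" -> "AYGYZ" -> "AY" -> "ay"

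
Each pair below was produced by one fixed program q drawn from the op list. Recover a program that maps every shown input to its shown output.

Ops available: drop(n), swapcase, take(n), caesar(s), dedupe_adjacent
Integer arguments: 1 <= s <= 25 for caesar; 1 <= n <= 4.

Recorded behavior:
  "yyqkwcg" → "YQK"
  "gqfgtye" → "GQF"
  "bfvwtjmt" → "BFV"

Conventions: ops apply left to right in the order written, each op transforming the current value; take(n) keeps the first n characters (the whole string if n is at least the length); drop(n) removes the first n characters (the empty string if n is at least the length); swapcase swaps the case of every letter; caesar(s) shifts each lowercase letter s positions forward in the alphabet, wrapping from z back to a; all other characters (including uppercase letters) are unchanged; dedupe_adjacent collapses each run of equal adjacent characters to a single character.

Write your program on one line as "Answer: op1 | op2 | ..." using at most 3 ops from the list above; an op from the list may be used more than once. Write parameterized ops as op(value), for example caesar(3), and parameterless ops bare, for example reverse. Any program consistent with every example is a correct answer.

dedupe_adjacent | take(3) | swapcase

Check, running the answer program on each example:
  "yyqkwcg" -> "yqkwcg" -> "yqk" -> "YQK"
  "gqfgtye" -> "gqfgtye" -> "gqf" -> "GQF"
  "bfvwtjmt" -> "bfvwtjmt" -> "bfv" -> "BFV"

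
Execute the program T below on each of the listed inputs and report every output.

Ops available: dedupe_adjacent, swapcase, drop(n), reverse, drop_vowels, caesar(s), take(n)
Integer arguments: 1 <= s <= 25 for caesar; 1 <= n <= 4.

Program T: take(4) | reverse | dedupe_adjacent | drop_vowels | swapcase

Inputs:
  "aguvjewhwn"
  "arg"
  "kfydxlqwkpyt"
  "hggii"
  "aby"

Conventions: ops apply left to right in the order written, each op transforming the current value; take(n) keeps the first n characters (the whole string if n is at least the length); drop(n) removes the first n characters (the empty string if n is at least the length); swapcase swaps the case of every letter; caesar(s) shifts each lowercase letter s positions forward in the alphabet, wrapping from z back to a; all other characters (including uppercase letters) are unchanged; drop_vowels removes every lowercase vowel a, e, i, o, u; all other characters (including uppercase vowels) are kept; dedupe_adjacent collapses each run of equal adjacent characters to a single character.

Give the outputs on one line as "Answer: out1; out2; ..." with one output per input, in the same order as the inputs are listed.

"VG"; "GR"; "DYFK"; "GH"; "YB"

Execution, op by op:
  "aguvjewhwn" -> "aguv" -> "vuga" -> "vuga" -> "vg" -> "VG"
  "arg" -> "arg" -> "gra" -> "gra" -> "gr" -> "GR"
  "kfydxlqwkpyt" -> "kfyd" -> "dyfk" -> "dyfk" -> "dyfk" -> "DYFK"
  "hggii" -> "hggi" -> "iggh" -> "igh" -> "gh" -> "GH"
  "aby" -> "aby" -> "yba" -> "yba" -> "yb" -> "YB"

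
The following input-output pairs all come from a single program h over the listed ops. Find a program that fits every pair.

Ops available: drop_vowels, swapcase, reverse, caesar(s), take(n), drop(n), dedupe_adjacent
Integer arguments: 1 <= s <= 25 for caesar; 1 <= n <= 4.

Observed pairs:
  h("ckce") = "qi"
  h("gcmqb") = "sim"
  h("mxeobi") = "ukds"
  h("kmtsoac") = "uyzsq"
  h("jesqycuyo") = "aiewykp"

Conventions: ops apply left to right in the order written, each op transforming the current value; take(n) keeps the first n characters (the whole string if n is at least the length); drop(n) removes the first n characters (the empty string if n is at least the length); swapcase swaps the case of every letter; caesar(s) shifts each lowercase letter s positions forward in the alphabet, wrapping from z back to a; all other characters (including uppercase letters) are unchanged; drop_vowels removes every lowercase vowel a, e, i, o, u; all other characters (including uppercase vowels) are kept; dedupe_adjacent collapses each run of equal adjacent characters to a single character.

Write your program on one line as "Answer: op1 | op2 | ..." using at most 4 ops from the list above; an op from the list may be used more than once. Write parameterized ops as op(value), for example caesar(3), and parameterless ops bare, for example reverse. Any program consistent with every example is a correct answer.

caesar(6) | reverse | drop(2)

Check, running the answer program on each example:
  "ckce" -> "iqik" -> "kiqi" -> "qi"
  "gcmqb" -> "miswh" -> "hwsim" -> "sim"
  "mxeobi" -> "sdkuho" -> "ohukds" -> "ukds"
  "kmtsoac" -> "qszyugi" -> "iguyzsq" -> "uyzsq"
  "jesqycuyo" -> "pkyweiaeu" -> "ueaiewykp" -> "aiewykp"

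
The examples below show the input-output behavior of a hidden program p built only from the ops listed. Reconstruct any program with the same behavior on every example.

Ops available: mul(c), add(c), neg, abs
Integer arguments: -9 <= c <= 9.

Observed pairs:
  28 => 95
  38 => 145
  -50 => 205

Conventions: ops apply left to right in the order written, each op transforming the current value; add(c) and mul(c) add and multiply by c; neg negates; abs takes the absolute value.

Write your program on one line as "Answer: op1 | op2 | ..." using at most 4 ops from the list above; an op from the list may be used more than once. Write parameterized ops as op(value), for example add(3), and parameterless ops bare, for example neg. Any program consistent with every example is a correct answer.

abs | add(-9) | mul(-5) | abs

Check, running the answer program on each example:
  28 -> 28 -> 19 -> -95 -> 95
  38 -> 38 -> 29 -> -145 -> 145
  -50 -> 50 -> 41 -> -205 -> 205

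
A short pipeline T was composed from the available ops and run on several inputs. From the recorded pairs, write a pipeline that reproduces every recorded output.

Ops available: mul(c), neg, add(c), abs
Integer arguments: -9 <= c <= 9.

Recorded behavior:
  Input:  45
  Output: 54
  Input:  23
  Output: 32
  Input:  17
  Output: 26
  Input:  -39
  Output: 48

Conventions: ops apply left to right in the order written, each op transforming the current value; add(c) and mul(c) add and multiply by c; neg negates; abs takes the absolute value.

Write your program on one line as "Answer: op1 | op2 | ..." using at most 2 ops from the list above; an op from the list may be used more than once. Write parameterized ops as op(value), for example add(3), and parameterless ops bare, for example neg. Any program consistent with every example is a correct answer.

abs | add(9)

Check, running the answer program on each example:
  45 -> 45 -> 54
  23 -> 23 -> 32
  17 -> 17 -> 26
  -39 -> 39 -> 48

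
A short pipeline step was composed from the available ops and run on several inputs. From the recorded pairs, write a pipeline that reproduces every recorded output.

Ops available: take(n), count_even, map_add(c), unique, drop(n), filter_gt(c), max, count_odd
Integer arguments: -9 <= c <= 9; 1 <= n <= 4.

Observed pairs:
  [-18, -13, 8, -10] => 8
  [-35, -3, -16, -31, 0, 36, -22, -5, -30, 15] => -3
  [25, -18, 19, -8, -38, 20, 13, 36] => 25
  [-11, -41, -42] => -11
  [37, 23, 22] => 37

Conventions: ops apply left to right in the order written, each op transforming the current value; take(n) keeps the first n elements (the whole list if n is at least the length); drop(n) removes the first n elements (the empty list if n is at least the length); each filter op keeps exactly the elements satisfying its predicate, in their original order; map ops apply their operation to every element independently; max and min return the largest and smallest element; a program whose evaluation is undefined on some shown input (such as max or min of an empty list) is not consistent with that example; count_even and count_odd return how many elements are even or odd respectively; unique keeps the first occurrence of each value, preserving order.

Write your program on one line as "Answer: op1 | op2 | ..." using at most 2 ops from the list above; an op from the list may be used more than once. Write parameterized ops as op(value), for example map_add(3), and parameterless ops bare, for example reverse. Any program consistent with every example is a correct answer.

take(3) | max

Check, running the answer program on each example:
  [-18, -13, 8, -10] -> [-18, -13, 8] -> 8
  [-35, -3, -16, -31, 0, 36, -22, -5, -30, 15] -> [-35, -3, -16] -> -3
  [25, -18, 19, -8, -38, 20, 13, 36] -> [25, -18, 19] -> 25
  [-11, -41, -42] -> [-11, -41, -42] -> -11
  [37, 23, 22] -> [37, 23, 22] -> 37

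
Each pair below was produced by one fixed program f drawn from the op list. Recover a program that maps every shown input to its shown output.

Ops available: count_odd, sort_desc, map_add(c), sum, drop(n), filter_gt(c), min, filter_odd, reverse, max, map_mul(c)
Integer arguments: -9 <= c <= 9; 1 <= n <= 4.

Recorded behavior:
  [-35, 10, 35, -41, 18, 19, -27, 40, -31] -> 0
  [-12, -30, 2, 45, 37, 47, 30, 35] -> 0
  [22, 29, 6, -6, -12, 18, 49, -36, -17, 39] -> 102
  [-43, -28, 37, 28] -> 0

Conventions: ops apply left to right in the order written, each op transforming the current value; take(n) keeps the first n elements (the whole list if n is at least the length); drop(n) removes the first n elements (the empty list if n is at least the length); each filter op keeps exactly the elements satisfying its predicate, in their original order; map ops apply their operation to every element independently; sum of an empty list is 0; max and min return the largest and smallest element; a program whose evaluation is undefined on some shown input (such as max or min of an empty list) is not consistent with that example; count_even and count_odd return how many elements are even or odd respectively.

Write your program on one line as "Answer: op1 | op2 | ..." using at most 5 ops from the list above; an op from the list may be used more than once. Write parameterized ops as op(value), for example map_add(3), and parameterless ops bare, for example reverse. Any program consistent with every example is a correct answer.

map_mul(-6) | drop(3) | filter_gt(-5) | drop(3) | sum

Check, running the answer program on each example:
  [-35, 10, 35, -41, 18, 19, -27, 40, -31] -> [210, -60, -210, 246, -108, -114, 162, -240, 186] -> [246, -108, -114, 162, -240, 186] -> [246, 162, 186] -> [] -> 0
  [-12, -30, 2, 45, 37, 47, 30, 35] -> [72, 180, -12, -270, -222, -282, -180, -210] -> [-270, -222, -282, -180, -210] -> [] -> [] -> 0
  [22, 29, 6, -6, -12, 18, 49, -36, -17, 39] -> [-132, -174, -36, 36, 72, -108, -294, 216, 102, -234] -> [36, 72, -108, -294, 216, 102, -234] -> [36, 72, 216, 102] -> [102] -> 102
  [-43, -28, 37, 28] -> [258, 168, -222, -168] -> [-168] -> [] -> [] -> 0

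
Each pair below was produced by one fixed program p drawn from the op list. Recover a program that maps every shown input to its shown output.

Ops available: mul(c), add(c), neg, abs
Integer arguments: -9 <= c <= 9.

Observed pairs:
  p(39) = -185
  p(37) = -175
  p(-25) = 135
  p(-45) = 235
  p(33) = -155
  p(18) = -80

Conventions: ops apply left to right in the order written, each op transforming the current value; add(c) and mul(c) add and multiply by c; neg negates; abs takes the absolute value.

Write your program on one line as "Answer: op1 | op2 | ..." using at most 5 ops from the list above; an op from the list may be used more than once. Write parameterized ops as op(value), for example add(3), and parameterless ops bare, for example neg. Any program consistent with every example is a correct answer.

mul(5) | add(-3) | add(-7) | neg

Check, running the answer program on each example:
  39 -> 195 -> 192 -> 185 -> -185
  37 -> 185 -> 182 -> 175 -> -175
  -25 -> -125 -> -128 -> -135 -> 135
  -45 -> -225 -> -228 -> -235 -> 235
  33 -> 165 -> 162 -> 155 -> -155
  18 -> 90 -> 87 -> 80 -> -80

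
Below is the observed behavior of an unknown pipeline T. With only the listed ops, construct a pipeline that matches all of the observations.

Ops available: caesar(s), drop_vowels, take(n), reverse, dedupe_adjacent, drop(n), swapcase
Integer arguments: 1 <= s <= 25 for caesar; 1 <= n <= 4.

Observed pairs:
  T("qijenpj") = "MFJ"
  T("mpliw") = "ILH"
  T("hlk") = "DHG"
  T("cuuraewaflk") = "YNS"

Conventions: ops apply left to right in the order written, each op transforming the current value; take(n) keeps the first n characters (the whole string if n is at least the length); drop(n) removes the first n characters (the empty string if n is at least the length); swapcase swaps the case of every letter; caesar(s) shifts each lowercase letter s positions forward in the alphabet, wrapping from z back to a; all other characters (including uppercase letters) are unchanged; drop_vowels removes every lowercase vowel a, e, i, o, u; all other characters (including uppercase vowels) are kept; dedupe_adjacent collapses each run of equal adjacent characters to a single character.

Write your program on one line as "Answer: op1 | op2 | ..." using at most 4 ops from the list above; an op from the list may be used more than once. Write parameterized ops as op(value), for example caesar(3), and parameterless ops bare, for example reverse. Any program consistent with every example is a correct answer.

drop_vowels | caesar(22) | swapcase | take(3)

Check, running the answer program on each example:
  "qijenpj" -> "qjnpj" -> "mfjlf" -> "MFJLF" -> "MFJ"
  "mpliw" -> "mplw" -> "ilhs" -> "ILHS" -> "ILH"
  "hlk" -> "hlk" -> "dhg" -> "DHG" -> "DHG"
  "cuuraewaflk" -> "crwflk" -> "ynsbhg" -> "YNSBHG" -> "YNS"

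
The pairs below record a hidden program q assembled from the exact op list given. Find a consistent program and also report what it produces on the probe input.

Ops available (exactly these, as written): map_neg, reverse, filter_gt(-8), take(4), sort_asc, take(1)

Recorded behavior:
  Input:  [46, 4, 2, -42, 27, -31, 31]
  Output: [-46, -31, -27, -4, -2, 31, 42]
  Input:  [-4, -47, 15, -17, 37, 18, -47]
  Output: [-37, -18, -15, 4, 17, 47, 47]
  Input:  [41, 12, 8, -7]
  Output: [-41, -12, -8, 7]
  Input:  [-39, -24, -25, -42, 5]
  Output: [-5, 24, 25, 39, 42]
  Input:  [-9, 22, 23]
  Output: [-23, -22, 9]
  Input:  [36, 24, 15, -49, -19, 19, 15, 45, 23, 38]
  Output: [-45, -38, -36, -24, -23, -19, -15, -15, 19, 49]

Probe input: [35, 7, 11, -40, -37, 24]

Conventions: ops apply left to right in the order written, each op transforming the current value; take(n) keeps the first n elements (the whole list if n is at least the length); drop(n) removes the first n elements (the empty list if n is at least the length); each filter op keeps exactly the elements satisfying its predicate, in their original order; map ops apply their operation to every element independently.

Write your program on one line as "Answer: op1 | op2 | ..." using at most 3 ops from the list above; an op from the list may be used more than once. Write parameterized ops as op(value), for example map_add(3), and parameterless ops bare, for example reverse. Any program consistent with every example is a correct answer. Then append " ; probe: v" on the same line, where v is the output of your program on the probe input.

map_neg | sort_asc ; probe: [-35, -24, -11, -7, 37, 40]

Check, running the answer program on each example:
  [46, 4, 2, -42, 27, -31, 31] -> [-46, -4, -2, 42, -27, 31, -31] -> [-46, -31, -27, -4, -2, 31, 42]
  [-4, -47, 15, -17, 37, 18, -47] -> [4, 47, -15, 17, -37, -18, 47] -> [-37, -18, -15, 4, 17, 47, 47]
  [41, 12, 8, -7] -> [-41, -12, -8, 7] -> [-41, -12, -8, 7]
  [-39, -24, -25, -42, 5] -> [39, 24, 25, 42, -5] -> [-5, 24, 25, 39, 42]
  [-9, 22, 23] -> [9, -22, -23] -> [-23, -22, 9]
  [36, 24, 15, -49, -19, 19, 15, 45, 23, 38] -> [-36, -24, -15, 49, 19, -19, -15, -45, -23, -38] -> [-45, -38, -36, -24, -23, -19, -15, -15, 19, 49]
  probe: [35, 7, 11, -40, -37, 24] -> [-35, -7, -11, 40, 37, -24] -> [-35, -24, -11, -7, 37, 40]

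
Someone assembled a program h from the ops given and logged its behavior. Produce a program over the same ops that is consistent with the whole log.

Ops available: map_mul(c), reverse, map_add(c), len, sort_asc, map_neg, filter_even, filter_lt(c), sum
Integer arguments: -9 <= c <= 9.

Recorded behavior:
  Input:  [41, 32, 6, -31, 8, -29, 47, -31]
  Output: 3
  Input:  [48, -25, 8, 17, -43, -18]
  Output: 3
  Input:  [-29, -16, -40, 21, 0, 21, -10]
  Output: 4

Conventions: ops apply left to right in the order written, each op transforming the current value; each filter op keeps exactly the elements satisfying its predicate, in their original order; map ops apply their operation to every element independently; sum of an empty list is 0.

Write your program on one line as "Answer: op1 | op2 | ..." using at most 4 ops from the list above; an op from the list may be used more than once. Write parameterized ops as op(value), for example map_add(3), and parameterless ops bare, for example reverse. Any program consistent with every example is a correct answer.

map_neg | filter_even | map_mul(2) | len

Check, running the answer program on each example:
  [41, 32, 6, -31, 8, -29, 47, -31] -> [-41, -32, -6, 31, -8, 29, -47, 31] -> [-32, -6, -8] -> [-64, -12, -16] -> 3
  [48, -25, 8, 17, -43, -18] -> [-48, 25, -8, -17, 43, 18] -> [-48, -8, 18] -> [-96, -16, 36] -> 3
  [-29, -16, -40, 21, 0, 21, -10] -> [29, 16, 40, -21, 0, -21, 10] -> [16, 40, 0, 10] -> [32, 80, 0, 20] -> 4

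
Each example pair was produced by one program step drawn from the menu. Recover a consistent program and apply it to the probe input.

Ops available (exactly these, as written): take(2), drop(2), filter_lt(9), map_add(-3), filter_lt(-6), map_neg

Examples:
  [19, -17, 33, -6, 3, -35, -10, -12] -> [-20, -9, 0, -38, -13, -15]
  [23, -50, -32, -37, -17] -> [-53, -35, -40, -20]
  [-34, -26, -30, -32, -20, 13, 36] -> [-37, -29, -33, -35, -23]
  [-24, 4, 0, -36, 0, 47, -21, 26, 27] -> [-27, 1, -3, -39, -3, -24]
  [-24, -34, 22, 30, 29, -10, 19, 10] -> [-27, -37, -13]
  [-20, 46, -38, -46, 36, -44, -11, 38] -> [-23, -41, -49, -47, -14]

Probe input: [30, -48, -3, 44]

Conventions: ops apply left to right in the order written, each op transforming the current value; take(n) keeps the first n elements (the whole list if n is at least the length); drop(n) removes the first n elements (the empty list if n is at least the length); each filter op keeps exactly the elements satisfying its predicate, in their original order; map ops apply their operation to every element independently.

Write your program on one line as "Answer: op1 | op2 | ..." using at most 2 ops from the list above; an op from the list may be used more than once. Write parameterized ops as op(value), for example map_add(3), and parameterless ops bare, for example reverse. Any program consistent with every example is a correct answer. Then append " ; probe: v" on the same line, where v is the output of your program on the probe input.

filter_lt(9) | map_add(-3) ; probe: [-51, -6]

Check, running the answer program on each example:
  [19, -17, 33, -6, 3, -35, -10, -12] -> [-17, -6, 3, -35, -10, -12] -> [-20, -9, 0, -38, -13, -15]
  [23, -50, -32, -37, -17] -> [-50, -32, -37, -17] -> [-53, -35, -40, -20]
  [-34, -26, -30, -32, -20, 13, 36] -> [-34, -26, -30, -32, -20] -> [-37, -29, -33, -35, -23]
  [-24, 4, 0, -36, 0, 47, -21, 26, 27] -> [-24, 4, 0, -36, 0, -21] -> [-27, 1, -3, -39, -3, -24]
  [-24, -34, 22, 30, 29, -10, 19, 10] -> [-24, -34, -10] -> [-27, -37, -13]
  [-20, 46, -38, -46, 36, -44, -11, 38] -> [-20, -38, -46, -44, -11] -> [-23, -41, -49, -47, -14]
  probe: [30, -48, -3, 44] -> [-48, -3] -> [-51, -6]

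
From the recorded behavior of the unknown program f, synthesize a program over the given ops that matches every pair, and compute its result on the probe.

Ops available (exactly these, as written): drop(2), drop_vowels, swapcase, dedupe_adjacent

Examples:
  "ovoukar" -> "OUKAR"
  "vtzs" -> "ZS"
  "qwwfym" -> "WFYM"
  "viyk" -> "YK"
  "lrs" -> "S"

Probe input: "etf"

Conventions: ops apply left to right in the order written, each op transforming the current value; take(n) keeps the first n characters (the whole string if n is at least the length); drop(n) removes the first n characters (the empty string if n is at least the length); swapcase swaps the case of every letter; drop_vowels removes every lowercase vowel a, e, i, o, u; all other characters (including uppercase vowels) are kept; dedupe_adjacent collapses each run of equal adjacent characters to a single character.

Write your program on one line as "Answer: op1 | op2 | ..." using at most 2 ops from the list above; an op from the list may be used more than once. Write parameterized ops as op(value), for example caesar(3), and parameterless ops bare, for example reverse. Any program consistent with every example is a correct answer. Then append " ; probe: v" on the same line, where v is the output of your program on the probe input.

swapcase | drop(2) ; probe: "F"

Check, running the answer program on each example:
  "ovoukar" -> "OVOUKAR" -> "OUKAR"
  "vtzs" -> "VTZS" -> "ZS"
  "qwwfym" -> "QWWFYM" -> "WFYM"
  "viyk" -> "VIYK" -> "YK"
  "lrs" -> "LRS" -> "S"
  probe: "etf" -> "ETF" -> "F"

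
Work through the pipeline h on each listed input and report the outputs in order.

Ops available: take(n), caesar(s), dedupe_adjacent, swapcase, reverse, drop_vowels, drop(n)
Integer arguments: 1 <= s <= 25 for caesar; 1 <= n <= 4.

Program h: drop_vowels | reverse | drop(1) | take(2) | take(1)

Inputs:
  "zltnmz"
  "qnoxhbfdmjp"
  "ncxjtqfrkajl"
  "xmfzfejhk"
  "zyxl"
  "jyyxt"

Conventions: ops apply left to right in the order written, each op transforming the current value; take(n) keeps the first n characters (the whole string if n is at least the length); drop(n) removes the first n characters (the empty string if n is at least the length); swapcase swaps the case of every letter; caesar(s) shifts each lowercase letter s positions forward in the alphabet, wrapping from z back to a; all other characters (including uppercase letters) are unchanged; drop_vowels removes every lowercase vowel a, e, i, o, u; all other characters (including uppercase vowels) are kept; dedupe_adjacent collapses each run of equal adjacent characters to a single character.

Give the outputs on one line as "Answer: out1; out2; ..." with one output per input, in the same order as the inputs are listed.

"m"; "j"; "j"; "h"; "x"; "x"

Execution, op by op:
  "zltnmz" -> "zltnmz" -> "zmntlz" -> "mntlz" -> "mn" -> "m"
  "qnoxhbfdmjp" -> "qnxhbfdmjp" -> "pjmdfbhxnq" -> "jmdfbhxnq" -> "jm" -> "j"
  "ncxjtqfrkajl" -> "ncxjtqfrkjl" -> "ljkrfqtjxcn" -> "jkrfqtjxcn" -> "jk" -> "j"
  "xmfzfejhk" -> "xmfzfjhk" -> "khjfzfmx" -> "hjfzfmx" -> "hj" -> "h"
  "zyxl" -> "zyxl" -> "lxyz" -> "xyz" -> "xy" -> "x"
  "jyyxt" -> "jyyxt" -> "txyyj" -> "xyyj" -> "xy" -> "x"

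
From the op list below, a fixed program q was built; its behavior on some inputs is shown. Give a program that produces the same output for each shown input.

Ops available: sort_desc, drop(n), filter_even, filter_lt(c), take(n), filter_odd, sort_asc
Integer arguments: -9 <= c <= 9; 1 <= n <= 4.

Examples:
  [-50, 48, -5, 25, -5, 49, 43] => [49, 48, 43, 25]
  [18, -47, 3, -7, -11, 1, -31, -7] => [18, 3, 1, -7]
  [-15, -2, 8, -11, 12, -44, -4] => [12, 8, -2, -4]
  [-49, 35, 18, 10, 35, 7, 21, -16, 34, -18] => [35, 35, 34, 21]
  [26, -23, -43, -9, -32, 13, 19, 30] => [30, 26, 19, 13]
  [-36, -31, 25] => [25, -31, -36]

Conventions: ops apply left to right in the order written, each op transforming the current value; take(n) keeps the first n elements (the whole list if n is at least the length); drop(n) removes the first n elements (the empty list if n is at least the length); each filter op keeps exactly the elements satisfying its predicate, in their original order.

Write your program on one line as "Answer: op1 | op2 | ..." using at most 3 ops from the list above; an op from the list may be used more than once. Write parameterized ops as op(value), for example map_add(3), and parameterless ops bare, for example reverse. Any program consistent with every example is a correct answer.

sort_desc | take(4)

Check, running the answer program on each example:
  [-50, 48, -5, 25, -5, 49, 43] -> [49, 48, 43, 25, -5, -5, -50] -> [49, 48, 43, 25]
  [18, -47, 3, -7, -11, 1, -31, -7] -> [18, 3, 1, -7, -7, -11, -31, -47] -> [18, 3, 1, -7]
  [-15, -2, 8, -11, 12, -44, -4] -> [12, 8, -2, -4, -11, -15, -44] -> [12, 8, -2, -4]
  [-49, 35, 18, 10, 35, 7, 21, -16, 34, -18] -> [35, 35, 34, 21, 18, 10, 7, -16, -18, -49] -> [35, 35, 34, 21]
  [26, -23, -43, -9, -32, 13, 19, 30] -> [30, 26, 19, 13, -9, -23, -32, -43] -> [30, 26, 19, 13]
  [-36, -31, 25] -> [25, -31, -36] -> [25, -31, -36]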